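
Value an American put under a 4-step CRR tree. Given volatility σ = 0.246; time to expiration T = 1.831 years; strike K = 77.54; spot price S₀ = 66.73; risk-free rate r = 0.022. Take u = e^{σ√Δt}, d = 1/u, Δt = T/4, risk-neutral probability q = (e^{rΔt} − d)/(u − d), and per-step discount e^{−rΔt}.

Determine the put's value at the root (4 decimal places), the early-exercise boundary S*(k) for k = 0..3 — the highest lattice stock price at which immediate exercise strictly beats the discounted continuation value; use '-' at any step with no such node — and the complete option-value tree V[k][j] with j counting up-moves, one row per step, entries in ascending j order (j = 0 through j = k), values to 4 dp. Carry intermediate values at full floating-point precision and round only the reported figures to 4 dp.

params: Δt=0.45775 u=1.18109 d=0.84668 q=0.48875 e^(-rΔt)=0.98998
t_4 payoffs: 43.2482 29.7039 10.8100 0.0000 0.0000
t_3: node(3,0) S=40.5017 payoff=37.0383 vs cont=36.2613 → 37.0383 [stop]  node(3,1) S=56.4987 payoff=21.0413 vs cont=20.2643 → 21.0413 [stop]  node(3,2) S=78.8141 payoff=0.0000 vs cont=5.4712 → 5.4712 [wait]  node(3,3) S=109.9433 payoff=0.0000 vs cont=0.0000 → 0.0000 [wait]  ⇒ S*(3)=56.4987
t_2: node(2,0) S=47.8361 payoff=29.7039 vs cont=28.9269 → 29.7039 [stop]  node(2,1) S=66.7300 payoff=10.8100 vs cont=13.2968 → 13.2968 [wait]  node(2,2) S=93.0864 payoff=0.0000 vs cont=2.7691 → 2.7691 [wait]  ⇒ S*(2)=47.8361
t_1: node(1,0) S=56.4987 payoff=21.0413 vs cont=21.4676 → 21.4676 [wait]  node(1,1) S=78.8141 payoff=0.0000 vs cont=8.0697 → 8.0697 [wait]  ⇒ S*(1)=-
t_0: node(0,0) S=66.7300 payoff=10.8100 vs cont=14.7698 → 14.7698 [wait]  ⇒ S*(0)=-

price = 14.7698
boundary = - - 47.8361 56.4987
tree:
14.7698
21.4676 8.0697
29.7039 13.2968 2.7691
37.0383 21.0413 5.4712 0.0000
43.2482 29.7039 10.8100 0.0000 0.0000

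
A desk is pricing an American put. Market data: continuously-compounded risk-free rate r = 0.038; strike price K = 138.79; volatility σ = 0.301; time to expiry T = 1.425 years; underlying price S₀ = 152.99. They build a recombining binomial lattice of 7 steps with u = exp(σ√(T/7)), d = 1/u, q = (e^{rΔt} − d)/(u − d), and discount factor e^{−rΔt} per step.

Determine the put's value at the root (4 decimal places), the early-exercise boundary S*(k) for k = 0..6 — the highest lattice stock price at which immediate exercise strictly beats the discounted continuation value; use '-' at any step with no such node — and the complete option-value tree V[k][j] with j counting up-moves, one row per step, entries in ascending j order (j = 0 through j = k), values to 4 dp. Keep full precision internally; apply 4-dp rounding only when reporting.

price = 11.9148
boundary = - - - - 88.8670 101.7938 116.6009
tree:
11.9148
17.9918 5.8922
26.3438 9.7401 2.0528
37.1329 15.7328 3.7696 0.3307
49.9230 24.6467 6.8713 0.6594 0.0000
61.2082 36.9962 12.4147 1.3149 0.0000 0.0000
71.0603 49.9230 22.1891 2.6219 0.0000 0.0000 0.0000
79.6612 61.2082 36.9962 5.2281 0.0000 0.0000 0.0000 0.0000

params: Δt=0.20357 u=1.14546 d=0.87301 q=0.49460 e^(-rΔt)=0.99229
t_7 payoffs: 79.6612 61.2082 36.9962 5.2281 0.0000 0.0000 0.0000 0.0000
t_6: node(6,0) S=67.7297 payoff=71.0603 vs cont=69.9908 → 71.0603 [stop]  node(6,1) S=88.8670 payoff=49.9230 vs cont=48.8535 → 49.9230 [stop]  node(6,2) S=116.6009 payoff=22.1891 vs cont=21.1196 → 22.1891 [stop]  node(6,3) S=152.9900 payoff=0.0000 vs cont=2.6219 → 2.6219 [wait]  node(6,4) S=200.7355 payoff=0.0000 vs cont=0.0000 → 0.0000 [wait]  node(6,5) S=263.3816 payoff=0.0000 vs cont=0.0000 → 0.0000 [wait]  node(6,6) S=345.5785 payoff=0.0000 vs cont=0.0000 → 0.0000 [wait]  ⇒ S*(6)=116.6009
t_5: node(5,0) S=77.5818 payoff=61.2082 vs cont=60.1387 → 61.2082 [stop]  node(5,1) S=101.7938 payoff=36.9962 vs cont=35.9267 → 36.9962 [stop]  node(5,2) S=133.5619 payoff=5.2281 vs cont=12.4147 → 12.4147 [wait]  node(5,3) S=175.2442 payoff=0.0000 vs cont=1.3149 → 1.3149 [wait]  node(5,4) S=229.9349 payoff=0.0000 vs cont=0.0000 → 0.0000 [wait]  node(5,5) S=301.6936 payoff=0.0000 vs cont=0.0000 → 0.0000 [wait]  ⇒ S*(5)=101.7938
t_4: node(4,0) S=88.8670 payoff=49.9230 vs cont=48.8535 → 49.9230 [stop]  node(4,1) S=116.6009 payoff=22.1891 vs cont=24.6467 → 24.6467 [wait]  node(4,2) S=152.9900 payoff=0.0000 vs cont=6.8713 → 6.8713 [wait]  node(4,3) S=200.7355 payoff=0.0000 vs cont=0.6594 → 0.6594 [wait]  node(4,4) S=263.3816 payoff=0.0000 vs cont=0.0000 → 0.0000 [wait]  ⇒ S*(4)=88.8670
t_3: node(3,0) S=101.7938 payoff=36.9962 vs cont=37.1329 → 37.1329 [wait]  node(3,1) S=133.5619 payoff=5.2281 vs cont=15.7328 → 15.7328 [wait]  node(3,2) S=175.2442 payoff=0.0000 vs cont=3.7696 → 3.7696 [wait]  node(3,3) S=229.9349 payoff=0.0000 vs cont=0.3307 → 0.3307 [wait]  ⇒ S*(3)=-
t_2: node(2,0) S=116.6009 payoff=22.1891 vs cont=26.3438 → 26.3438 [wait]  node(2,1) S=152.9900 payoff=0.0000 vs cont=9.7401 → 9.7401 [wait]  node(2,2) S=200.7355 payoff=0.0000 vs cont=2.0528 → 2.0528 [wait]  ⇒ S*(2)=-
t_1: node(1,0) S=133.5619 payoff=5.2281 vs cont=17.9918 → 17.9918 [wait]  node(1,1) S=175.2442 payoff=0.0000 vs cont=5.8922 → 5.8922 [wait]  ⇒ S*(1)=-
t_0: node(0,0) S=152.9900 payoff=0.0000 vs cont=11.9148 → 11.9148 [wait]  ⇒ S*(0)=-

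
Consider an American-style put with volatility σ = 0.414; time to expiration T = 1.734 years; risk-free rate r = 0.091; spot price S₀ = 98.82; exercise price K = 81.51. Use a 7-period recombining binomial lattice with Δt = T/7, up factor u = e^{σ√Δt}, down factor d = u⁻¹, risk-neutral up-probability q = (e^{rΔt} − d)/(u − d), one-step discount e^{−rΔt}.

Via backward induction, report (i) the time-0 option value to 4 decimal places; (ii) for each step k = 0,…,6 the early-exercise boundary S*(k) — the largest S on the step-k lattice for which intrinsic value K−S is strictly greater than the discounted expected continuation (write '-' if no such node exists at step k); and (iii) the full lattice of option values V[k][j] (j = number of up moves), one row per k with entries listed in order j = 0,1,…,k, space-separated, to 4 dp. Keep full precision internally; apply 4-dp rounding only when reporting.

price = 7.6275
boundary = - - - 53.2579 43.3408 53.2579 65.4441
tree:
7.6275
12.1957 3.4699
18.9153 6.1242 1.0106
28.2521 10.5683 2.0209 0.0605
38.1692 17.6794 4.0374 0.1247 0.0000
46.2397 28.2521 8.0581 0.2570 0.0000 0.0000
52.8073 38.1692 16.0659 0.5296 0.0000 0.0000 0.0000
58.1520 46.2397 28.2521 1.0912 0.0000 0.0000 0.0000 0.0000

Δt=0.24771  u=1.22882  d=0.81379  q=0.50360  discount=0.97771
step 7 (expiry): payoffs max(K−S,0) = 58.1520 46.2397 28.2521 1.0912 0.0000 0.0000 0.0000 0.0000
step 6: (k=6,j=0): S=28.7027, (K−S)⁺=52.8073, hold=50.9905 ⇒ V=52.8073 exercise | (k=6,j=1): S=43.3408, (K−S)⁺=38.1692, hold=36.3524 ⇒ V=38.1692 exercise | (k=6,j=2): S=65.4441, (K−S)⁺=16.0659, hold=14.2490 ⇒ V=16.0659 exercise | (k=6,j=3): S=98.8200, (K−S)⁺=0.0000, hold=0.5296 ⇒ V=0.5296 continue | (k=6,j=4): S=149.2172, (K−S)⁺=0.0000, hold=0.0000 ⇒ V=0.0000 continue | (k=6,j=5): S=225.3165, (K−S)⁺=0.0000, hold=0.0000 ⇒ V=0.0000 continue | (k=6,j=6): S=340.2257, (K−S)⁺=0.0000, hold=0.0000 ⇒ V=0.0000 continue  boundary S*=65.4441
step 5: (k=5,j=0): S=35.2703, (K−S)⁺=46.2397, hold=44.4228 ⇒ V=46.2397 exercise | (k=5,j=1): S=53.2579, (K−S)⁺=28.2521, hold=26.4353 ⇒ V=28.2521 exercise | (k=5,j=2): S=80.4188, (K−S)⁺=1.0912, hold=8.0581 ⇒ V=8.0581 continue | (k=5,j=3): S=121.4317, (K−S)⁺=0.0000, hold=0.2570 ⇒ V=0.2570 continue | (k=5,j=4): S=183.3606, (K−S)⁺=0.0000, hold=0.0000 ⇒ V=0.0000 continue | (k=5,j=5): S=276.8727, (K−S)⁺=0.0000, hold=0.0000 ⇒ V=0.0000 continue  boundary S*=53.2579
step 4: (k=4,j=0): S=43.3408, (K−S)⁺=38.1692, hold=36.3524 ⇒ V=38.1692 exercise | (k=4,j=1): S=65.4441, (K−S)⁺=16.0659, hold=17.6794 ⇒ V=17.6794 continue | (k=4,j=2): S=98.8200, (K−S)⁺=0.0000, hold=4.0374 ⇒ V=4.0374 continue | (k=4,j=3): S=149.2172, (K−S)⁺=0.0000, hold=0.1247 ⇒ V=0.1247 continue | (k=4,j=4): S=225.3165, (K−S)⁺=0.0000, hold=0.0000 ⇒ V=0.0000 continue  boundary S*=43.3408
step 3: (k=3,j=0): S=53.2579, (K−S)⁺=28.2521, hold=27.2297 ⇒ V=28.2521 exercise | (k=3,j=1): S=80.4188, (K−S)⁺=1.0912, hold=10.5683 ⇒ V=10.5683 continue | (k=3,j=2): S=121.4317, (K−S)⁺=0.0000, hold=2.0209 ⇒ V=2.0209 continue | (k=3,j=3): S=183.3606, (K−S)⁺=0.0000, hold=0.0605 ⇒ V=0.0605 continue  boundary S*=53.2579
step 2: (k=2,j=0): S=65.4441, (K−S)⁺=16.0659, hold=18.9153 ⇒ V=18.9153 continue | (k=2,j=1): S=98.8200, (K−S)⁺=0.0000, hold=6.1242 ⇒ V=6.1242 continue | (k=2,j=2): S=149.2172, (K−S)⁺=0.0000, hold=1.0106 ⇒ V=1.0106 continue  boundary S*=-
step 1: (k=1,j=0): S=80.4188, (K−S)⁺=1.0912, hold=12.1957 ⇒ V=12.1957 continue | (k=1,j=1): S=121.4317, (K−S)⁺=0.0000, hold=3.4699 ⇒ V=3.4699 continue  boundary S*=-
step 0: (k=0,j=0): S=98.8200, (K−S)⁺=0.0000, hold=7.6275 ⇒ V=7.6275 continue  boundary S*=-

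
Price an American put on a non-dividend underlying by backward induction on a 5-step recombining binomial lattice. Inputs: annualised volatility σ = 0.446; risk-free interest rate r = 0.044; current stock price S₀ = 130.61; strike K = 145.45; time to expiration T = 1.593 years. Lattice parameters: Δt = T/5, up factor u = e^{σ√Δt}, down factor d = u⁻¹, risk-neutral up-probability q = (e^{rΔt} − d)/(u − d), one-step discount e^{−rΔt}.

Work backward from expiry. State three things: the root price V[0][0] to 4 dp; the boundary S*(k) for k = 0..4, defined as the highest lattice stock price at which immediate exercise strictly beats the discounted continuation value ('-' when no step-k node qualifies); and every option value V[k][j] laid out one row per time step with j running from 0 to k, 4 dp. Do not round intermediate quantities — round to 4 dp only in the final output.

price = 34.2263
boundary = - - 78.9433 61.3740 78.9433
tree:
34.2263
48.7008 18.6209
66.5067 29.7040 6.4417
84.0760 45.6983 12.2137 0.0000
97.7351 66.5067 23.1577 0.0000 0.0000
108.3543 84.0760 43.9080 0.0000 0.0000 0.0000

Δt=0.31860, u=1.28627, d=0.77744, q=0.46514, disc=e^(-rΔt)=0.98608
k=5 terminal: V=max(K-S,0) → 108.3543 84.0760 43.9080 0.0000 0.0000 0.0000
k=4: j=0 S=47.7149 intr=97.7351 cont=95.7104 V=97.7351[EX]; j=1 S=78.9433 intr=66.5067 cont=64.4820 V=66.5067[EX]; j=2 S=130.6100 intr=14.8400 cont=23.1577 V=23.1577[hold]; j=3 S=216.0916 intr=0.0000 cont=0.0000 V=0.0000[hold]; j=4 S=357.5190 intr=0.0000 cont=0.0000 V=0.0000[hold]  S*(4)=78.9433
k=3: j=0 S=61.3740 intr=84.0760 cont=82.0513 V=84.0760[EX]; j=1 S=101.5420 intr=43.9080 cont=45.6983 V=45.6983[hold]; j=2 S=167.9992 intr=0.0000 cont=12.2137 V=12.2137[hold]; j=3 S=277.9511 intr=0.0000 cont=0.0000 V=0.0000[hold]  S*(3)=61.3740
k=2: j=0 S=78.9433 intr=66.5067 cont=65.3031 V=66.5067[EX]; j=1 S=130.6100 intr=14.8400 cont=29.7040 V=29.7040[hold]; j=2 S=216.0916 intr=0.0000 cont=6.4417 V=6.4417[hold]  S*(2)=78.9433
k=1: j=0 S=101.5420 intr=43.9080 cont=48.7008 V=48.7008[hold]; j=1 S=167.9992 intr=0.0000 cont=18.6209 V=18.6209[hold]  S*(1)=-
k=0: j=0 S=130.6100 intr=14.8400 cont=34.2263 V=34.2263[hold]  S*(0)=-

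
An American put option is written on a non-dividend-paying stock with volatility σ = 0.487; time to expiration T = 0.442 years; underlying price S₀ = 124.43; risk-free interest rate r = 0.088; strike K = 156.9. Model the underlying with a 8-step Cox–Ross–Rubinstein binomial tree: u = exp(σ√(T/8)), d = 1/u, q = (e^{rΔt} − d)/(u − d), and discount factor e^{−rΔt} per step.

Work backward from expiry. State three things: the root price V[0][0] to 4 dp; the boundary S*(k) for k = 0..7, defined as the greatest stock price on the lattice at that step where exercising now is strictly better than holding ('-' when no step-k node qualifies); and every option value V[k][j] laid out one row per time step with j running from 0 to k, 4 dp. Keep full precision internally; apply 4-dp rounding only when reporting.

Δt=0.05525  u=1.12128  d=0.89184  q=0.49266  discount=0.99515
step 8 (expiry): payoffs max(K−S,0) = 107.1019 94.2904 78.1830 57.9315 32.4700 0.4580 0.0000 0.0000 0.0000
step 7: (k=7,j=0): S=55.8376, (K−S)⁺=101.0624, hold=100.3014 ⇒ V=101.0624 exercise | (k=7,j=1): S=70.2028, (K−S)⁺=86.6972, hold=85.9362 ⇒ V=86.6972 exercise | (k=7,j=2): S=88.2638, (K−S)⁺=68.6362, hold=67.8752 ⇒ V=68.6362 exercise | (k=7,j=3): S=110.9714, (K−S)⁺=45.9286, hold=45.1676 ⇒ V=45.9286 exercise | (k=7,j=4): S=139.5209, (K−S)⁺=17.3791, hold=16.6181 ⇒ V=17.3791 exercise | (k=7,j=5): S=175.4152, (K−S)⁺=0.0000, hold=0.2313 ⇒ V=0.2313 continue | (k=7,j=6): S=220.5441, (K−S)⁺=0.0000, hold=0.0000 ⇒ V=0.0000 continue | (k=7,j=7): S=277.2833, (K−S)⁺=0.0000, hold=0.0000 ⇒ V=0.0000 continue  boundary S*=139.5209
step 6: (k=6,j=0): S=62.6096, (K−S)⁺=94.2904, hold=93.5294 ⇒ V=94.2904 exercise | (k=6,j=1): S=78.7170, (K−S)⁺=78.1830, hold=77.4220 ⇒ V=78.1830 exercise | (k=6,j=2): S=98.9685, (K−S)⁺=57.9315, hold=57.1705 ⇒ V=57.9315 exercise | (k=6,j=3): S=124.4300, (K−S)⁺=32.4700, hold=31.7090 ⇒ V=32.4700 exercise | (k=6,j=4): S=156.4420, (K−S)⁺=0.4580, hold=8.8878 ⇒ V=8.8878 continue | (k=6,j=5): S=196.6896, (K−S)⁺=0.0000, hold=0.1168 ⇒ V=0.1168 continue | (k=6,j=6): S=247.2917, (K−S)⁺=0.0000, hold=0.0000 ⇒ V=0.0000 continue  boundary S*=124.4300
step 5: (k=5,j=0): S=70.2028, (K−S)⁺=86.6972, hold=85.9362 ⇒ V=86.6972 exercise | (k=5,j=1): S=88.2638, (K−S)⁺=68.6362, hold=67.8752 ⇒ V=68.6362 exercise | (k=5,j=2): S=110.9714, (K−S)⁺=45.9286, hold=45.1676 ⇒ V=45.9286 exercise | (k=5,j=3): S=139.5209, (K−S)⁺=17.3791, hold=20.7510 ⇒ V=20.7510 continue | (k=5,j=4): S=175.4152, (K−S)⁺=0.0000, hold=4.5446 ⇒ V=4.5446 continue | (k=5,j=5): S=220.5441, (K−S)⁺=0.0000, hold=0.0589 ⇒ V=0.0589 continue  boundary S*=110.9714
step 4: (k=4,j=0): S=78.7170, (K−S)⁺=78.1830, hold=77.4220 ⇒ V=78.1830 exercise | (k=4,j=1): S=98.9685, (K−S)⁺=57.9315, hold=57.1705 ⇒ V=57.9315 exercise | (k=4,j=2): S=124.4300, (K−S)⁺=32.4700, hold=33.3621 ⇒ V=33.3621 continue | (k=4,j=3): S=156.4420, (K−S)⁺=0.4580, hold=12.7049 ⇒ V=12.7049 continue | (k=4,j=4): S=196.6896, (K−S)⁺=0.0000, hold=2.3234 ⇒ V=2.3234 continue  boundary S*=98.9685
step 3: (k=3,j=0): S=88.2638, (K−S)⁺=68.6362, hold=67.8752 ⇒ V=68.6362 exercise | (k=3,j=1): S=110.9714, (K−S)⁺=45.9286, hold=45.6050 ⇒ V=45.9286 exercise | (k=3,j=2): S=139.5209, (K−S)⁺=17.3791, hold=23.0727 ⇒ V=23.0727 continue | (k=3,j=3): S=175.4152, (K−S)⁺=0.0000, hold=7.5535 ⇒ V=7.5535 continue  boundary S*=110.9714
step 2: (k=2,j=0): S=98.9685, (K−S)⁺=57.9315, hold=57.1705 ⇒ V=57.9315 exercise | (k=2,j=1): S=124.4300, (K−S)⁺=32.4700, hold=34.5004 ⇒ V=34.5004 continue | (k=2,j=2): S=156.4420, (K−S)⁺=0.4580, hold=15.3523 ⇒ V=15.3523 continue  boundary S*=98.9685
step 1: (k=1,j=0): S=110.9714, (K−S)⁺=45.9286, hold=46.1630 ⇒ V=46.1630 continue | (k=1,j=1): S=139.5209, (K−S)⁺=17.3791, hold=24.9454 ⇒ V=24.9454 continue  boundary S*=-
step 0: (k=0,j=0): S=124.4300, (K−S)⁺=32.4700, hold=35.5369 ⇒ V=35.5369 continue  boundary S*=-

price = 35.5369
boundary = - - 98.9685 110.9714 98.9685 110.9714 124.4300 139.5209
tree:
35.5369
46.1630 24.9454
57.9315 34.5004 15.3523
68.6362 45.9286 23.0727 7.5535
78.1830 57.9315 33.3621 12.7049 2.3234
86.6972 68.6362 45.9286 20.7510 4.5446 0.0589
94.2904 78.1830 57.9315 32.4700 8.8878 0.1168 0.0000
101.0624 86.6972 68.6362 45.9286 17.3791 0.2313 0.0000 0.0000
107.1019 94.2904 78.1830 57.9315 32.4700 0.4580 0.0000 0.0000 0.0000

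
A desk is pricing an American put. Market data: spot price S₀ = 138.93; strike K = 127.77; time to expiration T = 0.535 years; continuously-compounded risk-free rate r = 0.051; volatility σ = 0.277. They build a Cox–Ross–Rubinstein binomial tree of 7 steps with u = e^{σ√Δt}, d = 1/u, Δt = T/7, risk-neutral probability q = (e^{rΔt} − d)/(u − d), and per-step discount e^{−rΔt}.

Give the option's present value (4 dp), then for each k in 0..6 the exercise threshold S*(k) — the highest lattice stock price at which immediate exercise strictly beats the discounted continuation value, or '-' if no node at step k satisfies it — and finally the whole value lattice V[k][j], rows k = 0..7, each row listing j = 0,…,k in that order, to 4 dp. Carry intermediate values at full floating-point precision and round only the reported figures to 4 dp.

price = 4.8128
boundary = - - - - 102.2740 110.4137 119.2012
tree:
4.8128
7.7095 2.0257
11.9800 3.6055 0.5010
17.9140 6.2870 1.0189 0.0000
25.4960 10.6600 2.0720 0.0000 0.0000
33.0356 17.3563 4.2136 0.0000 0.0000 0.0000
40.0194 25.4960 8.5688 0.0000 0.0000 0.0000 0.0000
46.4884 33.0356 17.3563 0.0000 0.0000 0.0000 0.0000 0.0000

params: Δt=0.07643 u=1.07959 d=0.92628 q=0.50634 e^(-rΔt)=0.99611
t_7 payoffs: 46.4884 33.0356 17.3563 0.0000 0.0000 0.0000 0.0000 0.0000
t_6: node(6,0) S=87.7506 payoff=40.0194 vs cont=39.5224 → 40.0194 [stop]  node(6,1) S=102.2740 payoff=25.4960 vs cont=24.9989 → 25.4960 [stop]  node(6,2) S=119.2012 payoff=8.5688 vs cont=8.5348 → 8.5688 [stop]  node(6,3) S=138.9300 payoff=0.0000 vs cont=0.0000 → 0.0000 [wait]  node(6,4) S=161.9241 payoff=0.0000 vs cont=0.0000 → 0.0000 [wait]  node(6,5) S=188.7238 payoff=0.0000 vs cont=0.0000 → 0.0000 [wait]  node(6,6) S=219.9592 payoff=0.0000 vs cont=0.0000 → 0.0000 [wait]  ⇒ S*(6)=119.2012
t_5: node(5,0) S=94.7344 payoff=33.0356 vs cont=32.5386 → 33.0356 [stop]  node(5,1) S=110.4137 payoff=17.3563 vs cont=16.8592 → 17.3563 [stop]  node(5,2) S=128.6881 payoff=0.0000 vs cont=4.2136 → 4.2136 [wait]  node(5,3) S=149.9870 payoff=0.0000 vs cont=0.0000 → 0.0000 [wait]  node(5,4) S=174.8111 payoff=0.0000 vs cont=0.0000 → 0.0000 [wait]  node(5,5) S=203.7438 payoff=0.0000 vs cont=0.0000 → 0.0000 [wait]  ⇒ S*(5)=110.4137
t_4: node(4,0) S=102.2740 payoff=25.4960 vs cont=24.9989 → 25.4960 [stop]  node(4,1) S=119.2012 payoff=8.5688 vs cont=10.6600 → 10.6600 [wait]  node(4,2) S=138.9300 payoff=0.0000 vs cont=2.0720 → 2.0720 [wait]  node(4,3) S=161.9241 payoff=0.0000 vs cont=0.0000 → 0.0000 [wait]  node(4,4) S=188.7238 payoff=0.0000 vs cont=0.0000 → 0.0000 [wait]  ⇒ S*(4)=102.2740
t_3: node(3,0) S=110.4137 payoff=17.3563 vs cont=17.9140 → 17.9140 [wait]  node(3,1) S=128.6881 payoff=0.0000 vs cont=6.2870 → 6.2870 [wait]  node(3,2) S=149.9870 payoff=0.0000 vs cont=1.0189 → 1.0189 [wait]  node(3,3) S=174.8111 payoff=0.0000 vs cont=0.0000 → 0.0000 [wait]  ⇒ S*(3)=-
t_2: node(2,0) S=119.2012 payoff=8.5688 vs cont=11.9800 → 11.9800 [wait]  node(2,1) S=138.9300 payoff=0.0000 vs cont=3.6055 → 3.6055 [wait]  node(2,2) S=161.9241 payoff=0.0000 vs cont=0.5010 → 0.5010 [wait]  ⇒ S*(2)=-
t_1: node(1,0) S=128.6881 payoff=0.0000 vs cont=7.7095 → 7.7095 [wait]  node(1,1) S=149.9870 payoff=0.0000 vs cont=2.0257 → 2.0257 [wait]  ⇒ S*(1)=-
t_0: node(0,0) S=138.9300 payoff=0.0000 vs cont=4.8128 → 4.8128 [wait]  ⇒ S*(0)=-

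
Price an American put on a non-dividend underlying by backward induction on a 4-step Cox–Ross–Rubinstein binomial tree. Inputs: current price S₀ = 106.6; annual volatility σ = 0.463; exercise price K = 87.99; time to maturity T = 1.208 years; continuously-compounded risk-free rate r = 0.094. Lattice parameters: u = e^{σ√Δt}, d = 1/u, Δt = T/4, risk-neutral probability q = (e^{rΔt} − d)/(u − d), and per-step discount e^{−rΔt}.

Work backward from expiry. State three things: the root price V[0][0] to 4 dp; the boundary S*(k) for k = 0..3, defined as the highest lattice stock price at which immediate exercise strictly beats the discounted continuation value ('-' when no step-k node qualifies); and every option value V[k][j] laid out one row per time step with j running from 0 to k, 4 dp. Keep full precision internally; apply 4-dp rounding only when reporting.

price = 8.7098
boundary = - - - 49.6881
tree:
8.7098
14.8800 2.8660
24.5316 5.8123 0.0000
38.3019 11.7875 0.0000 0.0000
49.4643 23.9054 0.0000 0.0000 0.0000

Δt=0.30200, u=1.28974, d=0.77535, q=0.49271, disc=e^(-rΔt)=0.97201
k=4 terminal: V=max(K-S,0) → 49.4643 23.9054 0.0000 0.0000 0.0000
k=3: j=0 S=49.6881 intr=38.3019 cont=35.8392 V=38.3019[EX]; j=1 S=82.6524 intr=5.3376 cont=11.7875 V=11.7875[hold]; j=2 S=137.4861 intr=0.0000 cont=0.0000 V=0.0000[hold]; j=3 S=228.6979 intr=0.0000 cont=0.0000 V=0.0000[hold]  S*(3)=49.6881
k=2: j=0 S=64.0846 intr=23.9054 cont=24.5316 V=24.5316[hold]; j=1 S=106.6000 intr=0.0000 cont=5.8123 V=5.8123[hold]; j=2 S=177.3211 intr=0.0000 cont=0.0000 V=0.0000[hold]  S*(2)=-
k=1: j=0 S=82.6524 intr=5.3376 cont=14.8800 V=14.8800[hold]; j=1 S=137.4861 intr=0.0000 cont=2.8660 V=2.8660[hold]  S*(1)=-
k=0: j=0 S=106.6000 intr=0.0000 cont=8.7098 V=8.7098[hold]  S*(0)=-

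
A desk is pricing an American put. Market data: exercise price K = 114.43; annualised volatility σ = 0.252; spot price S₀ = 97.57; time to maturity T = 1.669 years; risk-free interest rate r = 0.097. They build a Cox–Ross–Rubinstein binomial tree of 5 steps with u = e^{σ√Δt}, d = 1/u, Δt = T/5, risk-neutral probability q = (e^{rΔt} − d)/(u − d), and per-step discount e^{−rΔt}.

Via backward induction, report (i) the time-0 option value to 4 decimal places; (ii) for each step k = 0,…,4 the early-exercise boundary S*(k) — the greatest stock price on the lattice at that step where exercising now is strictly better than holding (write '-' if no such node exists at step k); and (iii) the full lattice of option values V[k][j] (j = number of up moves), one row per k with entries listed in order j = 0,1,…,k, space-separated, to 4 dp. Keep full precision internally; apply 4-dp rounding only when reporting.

Δt=0.33380  u=1.15673  d=0.86451  q=0.57628  discount=0.96814
step 5 (expiry): payoffs max(K−S,0) = 67.3146 51.3888 30.0799 1.5682 0.0000 0.0000
step 4: (k=4,j=0): S=54.4996, (K−S)⁺=59.9304, hold=56.2846 ⇒ V=59.9304 exercise | (k=4,j=1): S=72.9214, (K−S)⁺=41.5086, hold=37.8629 ⇒ V=41.5086 exercise | (k=4,j=2): S=97.5700, (K−S)⁺=16.8600, hold=13.2143 ⇒ V=16.8600 exercise | (k=4,j=3): S=130.5503, (K−S)⁺=0.0000, hold=0.6433 ⇒ V=0.6433 continue | (k=4,j=4): S=174.6784, (K−S)⁺=0.0000, hold=0.0000 ⇒ V=0.0000 continue  boundary S*=97.5700
step 3: (k=3,j=0): S=63.0412, (K−S)⁺=51.3888, hold=47.7431 ⇒ V=51.3888 exercise | (k=3,j=1): S=84.3501, (K−S)⁺=30.0799, hold=26.4342 ⇒ V=30.0799 exercise | (k=3,j=2): S=112.8618, (K−S)⁺=1.5682, hold=7.2752 ⇒ V=7.2752 continue | (k=3,j=3): S=151.0109, (K−S)⁺=0.0000, hold=0.2639 ⇒ V=0.2639 continue  boundary S*=84.3501
step 2: (k=2,j=0): S=72.9214, (K−S)⁺=41.5086, hold=37.8629 ⇒ V=41.5086 exercise | (k=2,j=1): S=97.5700, (K−S)⁺=16.8600, hold=16.3983 ⇒ V=16.8600 exercise | (k=2,j=2): S=130.5503, (K−S)⁺=0.0000, hold=3.1317 ⇒ V=3.1317 continue  boundary S*=97.5700
step 1: (k=1,j=0): S=84.3501, (K−S)⁺=30.0799, hold=26.4342 ⇒ V=30.0799 exercise | (k=1,j=1): S=112.8618, (K−S)⁺=1.5682, hold=8.6635 ⇒ V=8.6635 continue  boundary S*=84.3501
step 0: (k=0,j=0): S=97.5700, (K−S)⁺=16.8600, hold=17.1729 ⇒ V=17.1729 continue  boundary S*=-

price = 17.1729
boundary = - 84.3501 97.5700 84.3501 97.5700
tree:
17.1729
30.0799 8.6635
41.5086 16.8600 3.1317
51.3888 30.0799 7.2752 0.2639
59.9304 41.5086 16.8600 0.6433 0.0000
67.3146 51.3888 30.0799 1.5682 0.0000 0.0000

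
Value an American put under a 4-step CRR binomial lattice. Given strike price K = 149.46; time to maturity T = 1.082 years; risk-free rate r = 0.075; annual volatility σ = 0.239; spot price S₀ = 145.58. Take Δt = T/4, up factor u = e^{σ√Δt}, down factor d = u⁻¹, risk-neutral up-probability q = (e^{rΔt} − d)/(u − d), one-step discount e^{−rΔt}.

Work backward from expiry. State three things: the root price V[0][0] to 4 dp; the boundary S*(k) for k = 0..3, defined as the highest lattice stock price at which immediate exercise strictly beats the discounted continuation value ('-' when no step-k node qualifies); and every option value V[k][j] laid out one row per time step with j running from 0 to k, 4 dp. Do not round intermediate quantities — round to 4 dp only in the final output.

price = 11.9714
boundary = - - 113.5360 128.5635
tree:
11.9714
21.2609 4.8525
35.9240 10.1119 0.7505
49.1950 20.8965 1.7064 0.0000
60.9147 35.9240 3.8800 0.0000 0.0000

Δt=0.27050  u=1.13236  d=0.88311  q=0.55119  discount=0.97992
step 4 (expiry): payoffs max(K−S,0) = 60.9147 35.9240 3.8800 0.0000 0.0000
step 3: (k=3,j=0): S=100.2650, (K−S)⁺=49.1950, hold=46.1934 ⇒ V=49.1950 exercise | (k=3,j=1): S=128.5635, (K−S)⁺=20.8965, hold=17.8949 ⇒ V=20.8965 exercise | (k=3,j=2): S=164.8488, (K−S)⁺=0.0000, hold=1.7064 ⇒ V=1.7064 continue | (k=3,j=3): S=211.3752, (K−S)⁺=0.0000, hold=0.0000 ⇒ V=0.0000 continue  boundary S*=128.5635
step 2: (k=2,j=0): S=113.5360, (K−S)⁺=35.9240, hold=32.9224 ⇒ V=35.9240 exercise | (k=2,j=1): S=145.5800, (K−S)⁺=3.8800, hold=10.1119 ⇒ V=10.1119 continue | (k=2,j=2): S=186.6680, (K−S)⁺=0.0000, hold=0.7505 ⇒ V=0.7505 continue  boundary S*=113.5360
step 1: (k=1,j=0): S=128.5635, (K−S)⁺=20.8965, hold=21.2609 ⇒ V=21.2609 continue | (k=1,j=1): S=164.8488, (K−S)⁺=0.0000, hold=4.8525 ⇒ V=4.8525 continue  boundary S*=-
step 0: (k=0,j=0): S=145.5800, (K−S)⁺=3.8800, hold=11.9714 ⇒ V=11.9714 continue  boundary S*=-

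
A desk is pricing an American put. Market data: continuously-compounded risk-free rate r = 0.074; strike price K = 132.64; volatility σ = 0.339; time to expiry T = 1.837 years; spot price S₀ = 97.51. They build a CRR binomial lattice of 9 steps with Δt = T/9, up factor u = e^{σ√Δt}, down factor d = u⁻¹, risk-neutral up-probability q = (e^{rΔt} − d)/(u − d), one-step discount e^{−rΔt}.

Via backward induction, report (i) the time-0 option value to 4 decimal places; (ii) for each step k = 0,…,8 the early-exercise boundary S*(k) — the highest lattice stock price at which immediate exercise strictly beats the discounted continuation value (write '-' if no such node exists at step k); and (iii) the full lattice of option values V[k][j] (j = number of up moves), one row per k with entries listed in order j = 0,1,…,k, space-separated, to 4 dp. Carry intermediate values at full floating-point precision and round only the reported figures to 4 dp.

price = 36.4200
boundary = - 83.6632 71.7827 83.6632 71.7827 83.6632 97.5100 83.6632 97.5100
tree:
36.4200
48.9768 25.5011
60.8573 35.8787 16.3405
71.0507 48.9768 24.4263 9.0977
79.7966 60.8573 35.2832 14.7754 3.9413
87.3006 71.0507 48.9768 23.2439 7.1201 1.0199
93.7390 79.7966 60.8573 35.1300 12.5741 2.1187 0.0000
99.2631 87.3006 71.0507 48.9768 21.5157 4.4011 0.0000 0.0000
104.0027 93.7390 79.7966 60.8573 35.1300 9.1424 0.0000 0.0000 0.0000
108.0693 99.2631 87.3006 71.0507 48.9768 18.9915 0.0000 0.0000 0.0000 0.0000

Δt=0.20411, u=1.16551, d=0.85800, q=0.51128, disc=e^(-rΔt)=0.98501
k=9 terminal: V=max(K-S,0) → 108.0693 99.2631 87.3006 71.0507 48.9768 18.9915 0.0000 0.0000 0.0000 0.0000
k=8: j=0 S=28.6373 intr=104.0027 cont=102.0143 V=104.0027[EX]; j=1 S=38.9010 intr=93.7390 cont=91.7506 V=93.7390[EX]; j=2 S=52.8434 intr=79.7966 cont=77.8083 V=79.7966[EX]; j=3 S=71.7827 intr=60.8573 cont=58.8689 V=60.8573[EX]; j=4 S=97.5100 intr=35.1300 cont=33.1416 V=35.1300[EX]; j=5 S=132.4581 intr=0.1819 cont=9.1424 V=9.1424[hold]; j=6 S=179.9317 intr=0.0000 cont=0.0000 V=0.0000[hold]; j=7 S=244.4202 intr=0.0000 cont=0.0000 V=0.0000[hold]; j=8 S=332.0216 intr=0.0000 cont=0.0000 V=0.0000[hold]  S*(8)=97.5100
k=7: j=0 S=33.3769 intr=99.2631 cont=97.2747 V=99.2631[EX]; j=1 S=45.3394 intr=87.3006 cont=85.3122 V=87.3006[EX]; j=2 S=61.5893 intr=71.0507 cont=69.0623 V=71.0507[EX]; j=3 S=83.6632 intr=48.9768 cont=46.9884 V=48.9768[EX]; j=4 S=113.6485 intr=18.9915 cont=21.5157 V=21.5157[hold]; j=5 S=154.3807 intr=0.0000 cont=4.4011 V=4.4011[hold]; j=6 S=209.7116 intr=0.0000 cont=0.0000 V=0.0000[hold]; j=7 S=284.8733 intr=0.0000 cont=0.0000 V=0.0000[hold]  S*(7)=83.6632
k=6: j=0 S=38.9010 intr=93.7390 cont=91.7506 V=93.7390[EX]; j=1 S=52.8434 intr=79.7966 cont=77.8083 V=79.7966[EX]; j=2 S=71.7827 intr=60.8573 cont=58.8689 V=60.8573[EX]; j=3 S=97.5100 intr=35.1300 cont=34.4129 V=35.1300[EX]; j=4 S=132.4581 intr=0.1819 cont=12.5741 V=12.5741[hold]; j=5 S=179.9317 intr=0.0000 cont=2.1187 V=2.1187[hold]; j=6 S=244.4202 intr=0.0000 cont=0.0000 V=0.0000[hold]  S*(6)=97.5100
k=5: j=0 S=45.3394 intr=87.3006 cont=85.3122 V=87.3006[EX]; j=1 S=61.5893 intr=71.0507 cont=69.0623 V=71.0507[EX]; j=2 S=83.6632 intr=48.9768 cont=46.9884 V=48.9768[EX]; j=3 S=113.6485 intr=18.9915 cont=23.2439 V=23.2439[hold]; j=4 S=154.3807 intr=0.0000 cont=7.1201 V=7.1201[hold]; j=5 S=209.7116 intr=0.0000 cont=1.0199 V=1.0199[hold]  S*(5)=83.6632
k=4: j=0 S=52.8434 intr=79.7966 cont=77.8083 V=79.7966[EX]; j=1 S=71.7827 intr=60.8573 cont=58.8689 V=60.8573[EX]; j=2 S=97.5100 intr=35.1300 cont=35.2832 V=35.2832[hold]; j=3 S=132.4581 intr=0.1819 cont=14.7754 V=14.7754[hold]; j=4 S=179.9317 intr=0.0000 cont=3.9413 V=3.9413[hold]  S*(4)=71.7827
k=3: j=0 S=61.5893 intr=71.0507 cont=69.0623 V=71.0507[EX]; j=1 S=83.6632 intr=48.9768 cont=47.0656 V=48.9768[EX]; j=2 S=113.6485 intr=18.9915 cont=24.4263 V=24.4263[hold]; j=3 S=154.3807 intr=0.0000 cont=9.0977 V=9.0977[hold]  S*(3)=83.6632
k=2: j=0 S=71.7827 intr=60.8573 cont=58.8689 V=60.8573[EX]; j=1 S=97.5100 intr=35.1300 cont=35.8787 V=35.8787[hold]; j=2 S=132.4581 intr=0.1819 cont=16.3405 V=16.3405[hold]  S*(2)=71.7827
k=1: j=0 S=83.6632 intr=48.9768 cont=47.3655 V=48.9768[EX]; j=1 S=113.6485 intr=18.9915 cont=25.5011 V=25.5011[hold]  S*(1)=83.6632
k=0: j=0 S=97.5100 intr=35.1300 cont=36.4200 V=36.4200[hold]  S*(0)=-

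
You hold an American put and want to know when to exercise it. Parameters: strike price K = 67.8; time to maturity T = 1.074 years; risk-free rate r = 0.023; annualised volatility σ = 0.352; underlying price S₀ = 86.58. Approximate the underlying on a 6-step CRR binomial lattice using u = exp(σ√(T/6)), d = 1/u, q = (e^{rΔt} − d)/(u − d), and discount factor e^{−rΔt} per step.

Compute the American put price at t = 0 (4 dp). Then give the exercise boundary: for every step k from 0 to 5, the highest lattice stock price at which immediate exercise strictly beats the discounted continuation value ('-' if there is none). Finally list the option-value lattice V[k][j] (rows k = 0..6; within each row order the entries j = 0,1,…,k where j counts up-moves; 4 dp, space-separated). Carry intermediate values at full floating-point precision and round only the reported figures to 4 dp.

Δt=0.17900  u=1.16059  d=0.86163  q=0.47664  discount=0.99589
step 6 (expiry): payoffs max(K−S,0) = 32.3715 20.0792 3.5220 0.0000 0.0000 0.0000 0.0000
step 5: (k=5,j=0): S=41.1178, (K−S)⁺=26.6822, hold=26.4036 ⇒ V=26.6822 exercise | (k=5,j=1): S=55.3841, (K−S)⁺=12.4159, hold=12.1374 ⇒ V=12.4159 exercise | (k=5,j=2): S=74.6002, (K−S)⁺=0.0000, hold=1.8357 ⇒ V=1.8357 continue | (k=5,j=3): S=100.4836, (K−S)⁺=0.0000, hold=0.0000 ⇒ V=0.0000 continue | (k=5,j=4): S=135.3475, (K−S)⁺=0.0000, hold=0.0000 ⇒ V=0.0000 continue | (k=5,j=5): S=182.3078, (K−S)⁺=0.0000, hold=0.0000 ⇒ V=0.0000 continue  boundary S*=55.3841
step 4: (k=4,j=0): S=47.7208, (K−S)⁺=20.0792, hold=19.8007 ⇒ V=20.0792 exercise | (k=4,j=1): S=64.2780, (K−S)⁺=3.5220, hold=7.3427 ⇒ V=7.3427 continue | (k=4,j=2): S=86.5800, (K−S)⁺=0.0000, hold=0.9568 ⇒ V=0.9568 continue | (k=4,j=3): S=116.6199, (K−S)⁺=0.0000, hold=0.0000 ⇒ V=0.0000 continue | (k=4,j=4): S=157.0825, (K−S)⁺=0.0000, hold=0.0000 ⇒ V=0.0000 continue  boundary S*=47.7208
step 3: (k=3,j=0): S=55.3841, (K−S)⁺=12.4159, hold=13.9510 ⇒ V=13.9510 continue | (k=3,j=1): S=74.6002, (K−S)⁺=0.0000, hold=4.2813 ⇒ V=4.2813 continue | (k=3,j=2): S=100.4836, (K−S)⁺=0.0000, hold=0.4987 ⇒ V=0.4987 continue | (k=3,j=3): S=135.3475, (K−S)⁺=0.0000, hold=0.0000 ⇒ V=0.0000 continue  boundary S*=-
step 2: (k=2,j=0): S=64.2780, (K−S)⁺=3.5220, hold=9.3037 ⇒ V=9.3037 continue | (k=2,j=1): S=86.5800, (K−S)⁺=0.0000, hold=2.4682 ⇒ V=2.4682 continue | (k=2,j=2): S=116.6199, (K−S)⁺=0.0000, hold=0.2599 ⇒ V=0.2599 continue  boundary S*=-
step 1: (k=1,j=0): S=74.6002, (K−S)⁺=0.0000, hold=6.0208 ⇒ V=6.0208 continue | (k=1,j=1): S=100.4836, (K−S)⁺=0.0000, hold=1.4098 ⇒ V=1.4098 continue  boundary S*=-
step 0: (k=0,j=0): S=86.5800, (K−S)⁺=0.0000, hold=3.8073 ⇒ V=3.8073 continue  boundary S*=-

price = 3.8073
boundary = - - - - 47.7208 55.3841
tree:
3.8073
6.0208 1.4098
9.3037 2.4682 0.2599
13.9510 4.2813 0.4987 0.0000
20.0792 7.3427 0.9568 0.0000 0.0000
26.6822 12.4159 1.8357 0.0000 0.0000 0.0000
32.3715 20.0792 3.5220 0.0000 0.0000 0.0000 0.0000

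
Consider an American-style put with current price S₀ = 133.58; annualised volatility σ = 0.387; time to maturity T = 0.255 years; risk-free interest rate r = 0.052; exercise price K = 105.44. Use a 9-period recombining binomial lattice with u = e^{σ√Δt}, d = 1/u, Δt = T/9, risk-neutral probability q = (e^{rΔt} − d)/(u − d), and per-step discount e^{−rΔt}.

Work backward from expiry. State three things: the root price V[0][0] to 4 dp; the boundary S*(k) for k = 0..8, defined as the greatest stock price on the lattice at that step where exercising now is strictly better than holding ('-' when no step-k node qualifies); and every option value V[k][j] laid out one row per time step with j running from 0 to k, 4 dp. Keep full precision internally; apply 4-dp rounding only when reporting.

Δt=0.02833  u=1.06731  d=0.93693  q=0.49503  discount=0.99853
step 9 (expiry): payoffs max(K−S,0) = 31.1167 20.7745 8.9932 0.0000 0.0000 0.0000 0.0000 0.0000 0.0000 0.0000
step 8: (k=8,j=0): S=79.3260, (K−S)⁺=26.1140, hold=25.9588 ⇒ V=26.1140 exercise | (k=8,j=1): S=90.3643, (K−S)⁺=15.0757, hold=14.9204 ⇒ V=15.0757 exercise | (k=8,j=2): S=102.9387, (K−S)⁺=2.5013, hold=4.5346 ⇒ V=4.5346 continue | (k=8,j=3): S=117.2627, (K−S)⁺=0.0000, hold=0.0000 ⇒ V=0.0000 continue | (k=8,j=4): S=133.5800, (K−S)⁺=0.0000, hold=0.0000 ⇒ V=0.0000 continue | (k=8,j=5): S=152.1678, (K−S)⁺=0.0000, hold=0.0000 ⇒ V=0.0000 continue | (k=8,j=6): S=173.3422, (K−S)⁺=0.0000, hold=0.0000 ⇒ V=0.0000 continue | (k=8,j=7): S=197.4630, (K−S)⁺=0.0000, hold=0.0000 ⇒ V=0.0000 continue | (k=8,j=8): S=224.9403, (K−S)⁺=0.0000, hold=0.0000 ⇒ V=0.0000 continue  boundary S*=90.3643
step 7: (k=7,j=0): S=84.6655, (K−S)⁺=20.7745, hold=20.6193 ⇒ V=20.7745 exercise | (k=7,j=1): S=96.4468, (K−S)⁺=8.9932, hold=9.8430 ⇒ V=9.8430 continue | (k=7,j=2): S=109.8675, (K−S)⁺=0.0000, hold=2.2865 ⇒ V=2.2865 continue | (k=7,j=3): S=125.1557, (K−S)⁺=0.0000, hold=0.0000 ⇒ V=0.0000 continue | (k=7,j=4): S=142.5713, (K−S)⁺=0.0000, hold=0.0000 ⇒ V=0.0000 continue | (k=7,j=5): S=162.4103, (K−S)⁺=0.0000, hold=0.0000 ⇒ V=0.0000 continue | (k=7,j=6): S=185.0099, (K−S)⁺=0.0000, hold=0.0000 ⇒ V=0.0000 continue | (k=7,j=7): S=210.7543, (K−S)⁺=0.0000, hold=0.0000 ⇒ V=0.0000 continue  boundary S*=84.6655
step 6: (k=6,j=0): S=90.3643, (K−S)⁺=15.0757, hold=15.3405 ⇒ V=15.3405 continue | (k=6,j=1): S=102.9387, (K−S)⁺=2.5013, hold=6.0933 ⇒ V=6.0933 continue | (k=6,j=2): S=117.2627, (K−S)⁺=0.0000, hold=1.1529 ⇒ V=1.1529 continue | (k=6,j=3): S=133.5800, (K−S)⁺=0.0000, hold=0.0000 ⇒ V=0.0000 continue | (k=6,j=4): S=152.1678, (K−S)⁺=0.0000, hold=0.0000 ⇒ V=0.0000 continue | (k=6,j=5): S=173.3422, (K−S)⁺=0.0000, hold=0.0000 ⇒ V=0.0000 continue | (k=6,j=6): S=197.4630, (K−S)⁺=0.0000, hold=0.0000 ⇒ V=0.0000 continue  boundary S*=-
step 5: (k=5,j=0): S=96.4468, (K−S)⁺=8.9932, hold=10.7470 ⇒ V=10.7470 continue | (k=5,j=1): S=109.8675, (K−S)⁺=0.0000, hold=3.6423 ⇒ V=3.6423 continue | (k=5,j=2): S=125.1557, (K−S)⁺=0.0000, hold=0.5813 ⇒ V=0.5813 continue | (k=5,j=3): S=142.5713, (K−S)⁺=0.0000, hold=0.0000 ⇒ V=0.0000 continue | (k=5,j=4): S=162.4103, (K−S)⁺=0.0000, hold=0.0000 ⇒ V=0.0000 continue | (k=5,j=5): S=185.0099, (K−S)⁺=0.0000, hold=0.0000 ⇒ V=0.0000 continue  boundary S*=-
step 4: (k=4,j=0): S=102.9387, (K−S)⁺=2.5013, hold=7.2193 ⇒ V=7.2193 continue | (k=4,j=1): S=117.2627, (K−S)⁺=0.0000, hold=2.1239 ⇒ V=2.1239 continue | (k=4,j=2): S=133.5800, (K−S)⁺=0.0000, hold=0.2931 ⇒ V=0.2931 continue | (k=4,j=3): S=152.1678, (K−S)⁺=0.0000, hold=0.0000 ⇒ V=0.0000 continue | (k=4,j=4): S=173.3422, (K−S)⁺=0.0000, hold=0.0000 ⇒ V=0.0000 continue  boundary S*=-
step 3: (k=3,j=0): S=109.8675, (K−S)⁺=0.0000, hold=4.6900 ⇒ V=4.6900 continue | (k=3,j=1): S=125.1557, (K−S)⁺=0.0000, hold=1.2158 ⇒ V=1.2158 continue | (k=3,j=2): S=142.5713, (K−S)⁺=0.0000, hold=0.1478 ⇒ V=0.1478 continue | (k=3,j=3): S=162.4103, (K−S)⁺=0.0000, hold=0.0000 ⇒ V=0.0000 continue  boundary S*=-
step 2: (k=2,j=0): S=117.2627, (K−S)⁺=0.0000, hold=2.9658 ⇒ V=2.9658 continue | (k=2,j=1): S=133.5800, (K−S)⁺=0.0000, hold=0.6861 ⇒ V=0.6861 continue | (k=2,j=2): S=152.1678, (K−S)⁺=0.0000, hold=0.0745 ⇒ V=0.0745 continue  boundary S*=-
step 1: (k=1,j=0): S=125.1557, (K−S)⁺=0.0000, hold=1.8346 ⇒ V=1.8346 continue | (k=1,j=1): S=142.5713, (K−S)⁺=0.0000, hold=0.3828 ⇒ V=0.3828 continue  boundary S*=-
step 0: (k=0,j=0): S=133.5800, (K−S)⁺=0.0000, hold=1.1143 ⇒ V=1.1143 continue  boundary S*=-

price = 1.1143
boundary = - - - - - - - 84.6655 90.3643
tree:
1.1143
1.8346 0.3828
2.9658 0.6861 0.0745
4.6900 1.2158 0.1478 0.0000
7.2193 2.1239 0.2931 0.0000 0.0000
10.7470 3.6423 0.5813 0.0000 0.0000 0.0000
15.3405 6.0933 1.1529 0.0000 0.0000 0.0000 0.0000
20.7745 9.8430 2.2865 0.0000 0.0000 0.0000 0.0000 0.0000
26.1140 15.0757 4.5346 0.0000 0.0000 0.0000 0.0000 0.0000 0.0000
31.1167 20.7745 8.9932 0.0000 0.0000 0.0000 0.0000 0.0000 0.0000 0.0000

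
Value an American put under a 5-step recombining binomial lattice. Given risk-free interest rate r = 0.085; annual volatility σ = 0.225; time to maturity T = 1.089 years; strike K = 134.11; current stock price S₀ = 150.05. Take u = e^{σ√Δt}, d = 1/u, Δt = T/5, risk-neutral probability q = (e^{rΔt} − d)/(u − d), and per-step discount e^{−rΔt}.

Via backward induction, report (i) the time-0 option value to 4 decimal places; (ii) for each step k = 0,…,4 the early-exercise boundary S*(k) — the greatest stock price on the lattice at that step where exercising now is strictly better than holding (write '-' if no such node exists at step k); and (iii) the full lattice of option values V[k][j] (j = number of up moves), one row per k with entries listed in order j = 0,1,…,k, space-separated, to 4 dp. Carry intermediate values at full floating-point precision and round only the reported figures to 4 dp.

Δt=0.21780  u=1.11072  d=0.90032  q=0.56258  discount=0.98166
step 5 (expiry): payoffs max(K−S,0) = 45.3495 24.6069 0.0000 0.0000 0.0000 0.0000
step 4: (k=4,j=0): S=98.5878, (K−S)⁺=35.5222, hold=33.0623 ⇒ V=35.5222 exercise | (k=4,j=1): S=121.6269, (K−S)⁺=12.4831, hold=10.5661 ⇒ V=12.4831 exercise | (k=4,j=2): S=150.0500, (K−S)⁺=0.0000, hold=0.0000 ⇒ V=0.0000 continue | (k=4,j=3): S=185.1154, (K−S)⁺=0.0000, hold=0.0000 ⇒ V=0.0000 continue | (k=4,j=4): S=228.3752, (K−S)⁺=0.0000, hold=0.0000 ⇒ V=0.0000 continue  boundary S*=121.6269
step 3: (k=3,j=0): S=109.5031, (K−S)⁺=24.6069, hold=22.1470 ⇒ V=24.6069 exercise | (k=3,j=1): S=135.0930, (K−S)⁺=0.0000, hold=5.3602 ⇒ V=5.3602 continue | (k=3,j=2): S=166.6630, (K−S)⁺=0.0000, hold=0.0000 ⇒ V=0.0000 continue | (k=3,j=3): S=205.6107, (K−S)⁺=0.0000, hold=0.0000 ⇒ V=0.0000 continue  boundary S*=109.5031
step 2: (k=2,j=0): S=121.6269, (K−S)⁺=12.4831, hold=13.5263 ⇒ V=13.5263 continue | (k=2,j=1): S=150.0500, (K−S)⁺=0.0000, hold=2.3016 ⇒ V=2.3016 continue | (k=2,j=2): S=185.1154, (K−S)⁺=0.0000, hold=0.0000 ⇒ V=0.0000 continue  boundary S*=-
step 1: (k=1,j=0): S=135.0930, (K−S)⁺=0.0000, hold=7.0792 ⇒ V=7.0792 continue | (k=1,j=1): S=166.6630, (K−S)⁺=0.0000, hold=0.9883 ⇒ V=0.9883 continue  boundary S*=-
step 0: (k=0,j=0): S=150.0500, (K−S)⁺=0.0000, hold=3.5856 ⇒ V=3.5856 continue  boundary S*=-

price = 3.5856
boundary = - - - 109.5031 121.6269
tree:
3.5856
7.0792 0.9883
13.5263 2.3016 0.0000
24.6069 5.3602 0.0000 0.0000
35.5222 12.4831 0.0000 0.0000 0.0000
45.3495 24.6069 0.0000 0.0000 0.0000 0.0000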